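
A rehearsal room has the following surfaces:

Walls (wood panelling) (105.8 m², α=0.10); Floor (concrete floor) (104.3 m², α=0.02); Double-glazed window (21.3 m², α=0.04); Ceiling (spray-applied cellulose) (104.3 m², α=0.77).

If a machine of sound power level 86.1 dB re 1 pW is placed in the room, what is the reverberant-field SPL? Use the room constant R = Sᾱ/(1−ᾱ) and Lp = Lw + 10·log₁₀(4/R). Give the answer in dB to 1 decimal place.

71.0 dB

A = 93.829 sabins; S = 335.7 m².
ᾱ = 93.829/335.7 = 0.2795; R = Sᾱ/(1−ᾱ) = 93.829/(1−0.2795) = 130.228 m².
Lp = Lw + 10 log₁₀(4/R) = 86.1 -15.13 = 71.0 dB.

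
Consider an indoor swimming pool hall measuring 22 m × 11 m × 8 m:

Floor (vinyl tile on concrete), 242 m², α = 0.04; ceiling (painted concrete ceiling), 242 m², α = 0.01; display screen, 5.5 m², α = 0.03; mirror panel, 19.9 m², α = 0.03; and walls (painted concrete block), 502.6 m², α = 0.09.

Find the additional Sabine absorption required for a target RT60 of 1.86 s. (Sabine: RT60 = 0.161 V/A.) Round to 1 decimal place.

109.5 sabins

Total absorption A₁ = 242·0.04 + 242·0.01 + 5.5·0.03 + 19.9·0.03 + 502.6·0.09
  = 9.680 + 2.420 + 0.165 + 0.597 + 45.234 = 58.096 m² sabins.
V = 1936 m³. Required absorption A₂ = 0.161 × 1936 / 1.86 = 167.578 sabins.
Additional absorption ΔA = 167.578 − 58.096 = 109.5 sabins.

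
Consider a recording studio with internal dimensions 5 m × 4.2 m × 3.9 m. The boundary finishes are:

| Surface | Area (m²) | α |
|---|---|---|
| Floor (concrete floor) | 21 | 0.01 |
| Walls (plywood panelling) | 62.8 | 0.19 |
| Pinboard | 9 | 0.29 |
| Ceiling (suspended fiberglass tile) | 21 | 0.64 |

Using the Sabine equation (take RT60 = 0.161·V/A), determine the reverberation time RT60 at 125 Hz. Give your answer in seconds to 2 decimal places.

Equivalent absorption area: A = 21*0.01 + 62.8*0.19 + 9*0.29 + 21*0.64 = 28.192 m².
V = 5·4.2·3.9 = 81.9 m³.
Sabine: RT60 = 0.161 × 81.9 / 28.192 = 0.47 s.

0.47 s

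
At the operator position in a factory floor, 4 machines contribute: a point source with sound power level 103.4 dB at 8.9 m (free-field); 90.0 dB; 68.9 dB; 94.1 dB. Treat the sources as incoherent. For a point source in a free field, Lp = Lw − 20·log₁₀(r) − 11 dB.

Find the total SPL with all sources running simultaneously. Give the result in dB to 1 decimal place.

95.6 dB

Source at 8.9 m: Lp = 103.4 − 20·log₁₀(8.9) − 11 = 73.4 dB.
Σ 10^(Lᵢ/10) = 3.6e+09.
L_total = 10·log₁₀(3.6e+09) = 95.6 dB.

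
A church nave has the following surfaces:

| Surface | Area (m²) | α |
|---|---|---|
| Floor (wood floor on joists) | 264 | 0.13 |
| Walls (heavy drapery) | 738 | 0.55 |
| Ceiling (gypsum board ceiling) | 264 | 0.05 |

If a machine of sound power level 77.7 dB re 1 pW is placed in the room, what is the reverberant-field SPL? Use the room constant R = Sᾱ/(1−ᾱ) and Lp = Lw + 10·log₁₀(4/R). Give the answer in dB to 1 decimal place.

Σ(Sᵢαᵢ) = 264·0.13 + 738·0.55 + 264·0.05 = 453.420; total area S = 1266.0 m².
ᾱ = 0.3582, so room constant R = A/(1−ᾱ) = 706.482 m².
Lp = 77.7 + 10·log₁₀(4/706.482) = 77.7 + (-22.47) = 55.2 dB.

55.2 dB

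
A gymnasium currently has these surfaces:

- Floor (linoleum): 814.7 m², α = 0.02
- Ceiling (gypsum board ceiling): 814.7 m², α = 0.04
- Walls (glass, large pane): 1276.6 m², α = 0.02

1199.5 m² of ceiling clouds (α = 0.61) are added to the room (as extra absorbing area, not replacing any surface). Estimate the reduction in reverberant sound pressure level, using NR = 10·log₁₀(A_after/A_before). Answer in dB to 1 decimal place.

10.3 dB

Summing Sᵢαᵢ: 16.294 + 32.588 + 25.532 → A_before = 74.414 sabins.
Treatment contributes 1199.5·0.61 = 731.695 sabins.
A_after = 74.414 + 731.695 = 806.109 sabins.
NR = 10·log₁₀(806.109/74.414) = 10.3 dB.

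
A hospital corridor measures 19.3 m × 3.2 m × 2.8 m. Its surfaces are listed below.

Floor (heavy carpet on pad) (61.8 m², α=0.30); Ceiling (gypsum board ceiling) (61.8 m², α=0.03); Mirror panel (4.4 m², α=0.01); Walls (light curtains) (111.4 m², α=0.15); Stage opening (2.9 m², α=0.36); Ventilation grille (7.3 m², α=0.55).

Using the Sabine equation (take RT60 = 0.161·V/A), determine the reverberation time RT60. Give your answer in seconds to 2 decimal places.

0.66 s

A = Σ Sᵢαᵢ = 61.8*0.30 + 61.8*0.03 + 4.4*0.01 + 111.4*0.15 + 2.9*0.36 + 7.3*0.55 = 42.207 sabins.
V = 19.3·3.2·2.8 = 172.928 m³.
RT60 = 0.161 · V / A = 0.161 × 172.928 / 42.207 = 0.66 s.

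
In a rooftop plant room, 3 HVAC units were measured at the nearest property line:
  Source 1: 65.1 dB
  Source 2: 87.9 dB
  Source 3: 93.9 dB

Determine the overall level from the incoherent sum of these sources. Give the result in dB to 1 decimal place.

Sum in the linear (power) domain: Σ 10^(Lᵢ/10) = 10^(65.1/10) + 10^(87.9/10) + 10^(93.9/10) = 3.075e+09.
Back to dB: 10·log₁₀ Σ = 94.9 dB.

94.9 dB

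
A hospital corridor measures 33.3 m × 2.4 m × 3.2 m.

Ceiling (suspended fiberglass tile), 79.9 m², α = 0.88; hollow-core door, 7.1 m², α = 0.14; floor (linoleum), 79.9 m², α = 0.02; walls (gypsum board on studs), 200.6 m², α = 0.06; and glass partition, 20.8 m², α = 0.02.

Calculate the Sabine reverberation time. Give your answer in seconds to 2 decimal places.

0.48 s

Total absorption A = 79.9×0.88 + 7.1×0.14 + 79.9×0.02 + 200.6×0.06 + 20.8×0.02
  = 70.312 + 0.994 + 1.598 + 12.036 + 0.416 = 85.356 m² sabins.
Room volume: 255.744 m³.
T = 0.161 V/A = 0.161·255.744/85.356 = 0.48 s.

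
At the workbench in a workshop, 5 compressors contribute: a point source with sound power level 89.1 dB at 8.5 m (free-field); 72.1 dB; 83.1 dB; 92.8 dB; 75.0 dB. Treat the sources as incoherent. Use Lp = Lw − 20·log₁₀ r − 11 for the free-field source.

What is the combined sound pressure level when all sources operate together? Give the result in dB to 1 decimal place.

Source at 8.5 m: Lp = 89.1 − 20·log₁₀(8.5) − 11 = 59.5 dB.
Sum in the linear (power) domain: Σ 10^(Lᵢ/10) = 10^(59.5/10) + 10^(72.1/10) + 10^(83.1/10) + 10^(92.8/10) + 10^(75.0/10) = 2.158e+09.
L_total = 10·log₁₀(2.158e+09) = 93.3 dB.

93.3 dB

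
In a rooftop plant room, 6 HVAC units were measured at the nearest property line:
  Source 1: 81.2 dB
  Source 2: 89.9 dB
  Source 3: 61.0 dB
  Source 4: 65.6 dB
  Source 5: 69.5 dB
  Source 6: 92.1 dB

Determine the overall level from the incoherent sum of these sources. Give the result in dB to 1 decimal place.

Σ 10^(Lᵢ/10) = 2.745e+09.
Back to dB: 10·log₁₀ Σ = 94.4 dB.

94.4 dB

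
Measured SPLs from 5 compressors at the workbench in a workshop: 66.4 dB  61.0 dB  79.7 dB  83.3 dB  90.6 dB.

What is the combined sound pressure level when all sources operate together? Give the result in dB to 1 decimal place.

91.6 dB

Converting to relative power and adding: 10^(66.4/10) + 10^(61.0/10) + 10^(79.7/10) + 10^(83.3/10) + 10^(90.6/10) = 1.461e+09.
L_total = 10·log₁₀(1.461e+09) = 91.6 dB.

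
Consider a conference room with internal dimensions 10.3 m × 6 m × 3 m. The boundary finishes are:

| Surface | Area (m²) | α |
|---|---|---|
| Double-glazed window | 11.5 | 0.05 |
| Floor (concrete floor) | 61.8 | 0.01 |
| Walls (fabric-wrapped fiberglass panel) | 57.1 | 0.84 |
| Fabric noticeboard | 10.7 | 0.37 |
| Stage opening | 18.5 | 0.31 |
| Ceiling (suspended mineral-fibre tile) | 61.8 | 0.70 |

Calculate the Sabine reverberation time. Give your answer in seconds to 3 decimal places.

0.292 s

A = Σ Sᵢαᵢ = 11.5·0.05 + 61.8·0.01 + 57.1·0.84 + 10.7·0.37 + 18.5·0.31 + 61.8·0.70 = 102.111 sabins.
V = 10.3·6·3 = 185.4 m³.
Sabine: RT60 = 0.161 × 185.4 / 102.111 = 0.292 s.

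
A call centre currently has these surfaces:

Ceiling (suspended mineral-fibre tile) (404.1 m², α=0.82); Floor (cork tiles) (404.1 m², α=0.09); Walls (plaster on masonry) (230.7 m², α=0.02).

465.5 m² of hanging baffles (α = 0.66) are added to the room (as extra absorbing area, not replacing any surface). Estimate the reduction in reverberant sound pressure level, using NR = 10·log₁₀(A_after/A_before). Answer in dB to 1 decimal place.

Total absorption A_before = 404.1×0.82 + 404.1×0.09 + 230.7×0.02
  = 331.362 + 36.369 + 4.614 = 372.345 m² sabins.
Treatment contributes 465.5·0.66 = 307.230 sabins.
New total A_after = 679.575 sabins.
Reduction = 10 log₁₀(A_after/A_before) = 10 log₁₀(1.8251) = 2.6 dB.

2.6 dB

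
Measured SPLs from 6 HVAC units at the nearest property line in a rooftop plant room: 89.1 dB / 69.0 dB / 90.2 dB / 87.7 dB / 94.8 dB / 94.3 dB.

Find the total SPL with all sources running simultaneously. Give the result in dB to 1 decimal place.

Converting to relative power and adding: 10^(89.1/10) + 10^(69.0/10) + 10^(90.2/10) + 10^(87.7/10) + 10^(94.8/10) + 10^(94.3/10) = 8.168e+09.
Combined level = 10 log₁₀(8.168e+09) = 99.1 dB.

99.1 dB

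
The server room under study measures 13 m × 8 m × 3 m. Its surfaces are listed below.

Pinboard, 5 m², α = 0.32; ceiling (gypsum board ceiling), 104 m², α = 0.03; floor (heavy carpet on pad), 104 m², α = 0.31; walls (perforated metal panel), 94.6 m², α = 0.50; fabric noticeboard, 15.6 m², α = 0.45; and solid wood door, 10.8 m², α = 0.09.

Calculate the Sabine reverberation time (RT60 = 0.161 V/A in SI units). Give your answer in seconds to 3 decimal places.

A = Σ Sᵢαᵢ = 5·0.32 + 104·0.03 + 104·0.31 + 94.6·0.50 + 15.6·0.45 + 10.8·0.09 = 92.252 sabins.
V = 13·8·3 = 312 m³.
RT60 = 0.161 · V / A = 0.161 × 312 / 92.252 = 0.545 s.

0.545 sec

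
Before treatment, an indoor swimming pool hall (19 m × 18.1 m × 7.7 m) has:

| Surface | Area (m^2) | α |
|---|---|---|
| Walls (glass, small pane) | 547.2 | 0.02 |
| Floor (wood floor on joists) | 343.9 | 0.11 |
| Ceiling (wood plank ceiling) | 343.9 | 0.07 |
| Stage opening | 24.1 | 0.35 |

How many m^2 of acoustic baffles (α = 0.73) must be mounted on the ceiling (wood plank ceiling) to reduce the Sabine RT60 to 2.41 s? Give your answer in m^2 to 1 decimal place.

144.9

Summing Sᵢαᵢ: 10.944 + 37.829 + 24.073 + 8.435 → A₁ = 81.281 sabins.
Required A₂ = 0.161·2648.03/2.41 = 176.902 sabins.
ΔA needed = 176.902 − 81.281 = 95.621 sabins.
Each m^2 of panel replacing the ceiling (wood plank ceiling) adds (0.73 − 0.07) = 0.66 sabins.
Panel area = 95.621 / 0.66 = 144.9 m^2.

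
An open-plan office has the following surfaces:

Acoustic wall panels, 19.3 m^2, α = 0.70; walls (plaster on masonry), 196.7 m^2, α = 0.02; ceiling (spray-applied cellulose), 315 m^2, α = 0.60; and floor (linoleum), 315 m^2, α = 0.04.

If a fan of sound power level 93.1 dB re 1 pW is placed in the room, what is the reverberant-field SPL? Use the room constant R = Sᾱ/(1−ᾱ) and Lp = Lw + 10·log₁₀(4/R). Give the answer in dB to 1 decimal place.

A = 219.044 sabins; S = 846.0 m^2.
ᾱ = 219.044/846.0 = 0.2589; R = Sᾱ/(1−ᾱ) = 219.044/(1−0.2589) = 295.566 m^2.
Lp = Lw + 10 log₁₀(4/R) = 93.1 -18.69 = 74.4 dB.

74.4 dB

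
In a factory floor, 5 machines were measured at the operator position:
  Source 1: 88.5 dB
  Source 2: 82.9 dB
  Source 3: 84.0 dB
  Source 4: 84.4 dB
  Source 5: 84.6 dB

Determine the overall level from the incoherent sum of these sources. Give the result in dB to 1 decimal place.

Converting to relative power and adding: 10^(88.5/10) + 10^(82.9/10) + 10^(84.0/10) + 10^(84.4/10) + 10^(84.6/10) = 1.718e+09.
Back to dB: 10·log₁₀ Σ = 92.4 dB.

92.4 dB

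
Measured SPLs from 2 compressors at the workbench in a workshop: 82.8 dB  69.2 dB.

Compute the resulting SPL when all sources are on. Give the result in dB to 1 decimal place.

Sum in the linear (power) domain: Σ 10^(Lᵢ/10) = 10^(82.8/10) + 10^(69.2/10) = 1.989e+08.
L_total = 10·log₁₀(1.989e+08) = 83.0 dB.

83.0 dB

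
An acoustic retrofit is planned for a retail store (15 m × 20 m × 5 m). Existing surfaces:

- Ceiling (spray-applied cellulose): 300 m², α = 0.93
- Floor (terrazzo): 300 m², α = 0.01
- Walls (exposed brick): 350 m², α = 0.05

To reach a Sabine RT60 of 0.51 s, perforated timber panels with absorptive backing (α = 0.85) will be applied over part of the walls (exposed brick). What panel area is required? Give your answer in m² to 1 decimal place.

217.5

Summing Sᵢαᵢ: 279.000 + 3.000 + 17.500 → A₁ = 299.500 sabins.
Required A₂ = 0.161·1500/0.51 = 473.529 sabins.
ΔA needed = 473.529 − 299.500 = 174.029 sabins.
Net gain per m²: Δα = 0.85 − 0.05 = 0.80.
Area = ΔA/Δα = 174.029/0.80 = 217.5 m².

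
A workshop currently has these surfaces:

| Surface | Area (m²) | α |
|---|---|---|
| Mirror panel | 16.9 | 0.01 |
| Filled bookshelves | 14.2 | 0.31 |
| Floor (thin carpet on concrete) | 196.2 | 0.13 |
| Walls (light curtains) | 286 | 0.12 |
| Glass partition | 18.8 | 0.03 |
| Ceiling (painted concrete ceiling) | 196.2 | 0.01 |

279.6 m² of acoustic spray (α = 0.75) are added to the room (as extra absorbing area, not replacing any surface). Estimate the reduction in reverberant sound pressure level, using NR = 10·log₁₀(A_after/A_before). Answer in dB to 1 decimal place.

6.2 dB

Total absorption A_before = 16.9·0.01 + 14.2·0.31 + 196.2·0.13 + 286·0.12 + 18.8·0.03 + 196.2·0.01
  = 0.169 + 4.402 + 25.506 + 34.320 + 0.564 + 1.962 = 66.923 m² sabins.
Added absorption = 279.6 × 0.75 = 209.700 sabins.
A_after = 66.923 + 209.700 = 276.623 sabins.
NR = 10·log₁₀(276.623/66.923) = 6.2 dB.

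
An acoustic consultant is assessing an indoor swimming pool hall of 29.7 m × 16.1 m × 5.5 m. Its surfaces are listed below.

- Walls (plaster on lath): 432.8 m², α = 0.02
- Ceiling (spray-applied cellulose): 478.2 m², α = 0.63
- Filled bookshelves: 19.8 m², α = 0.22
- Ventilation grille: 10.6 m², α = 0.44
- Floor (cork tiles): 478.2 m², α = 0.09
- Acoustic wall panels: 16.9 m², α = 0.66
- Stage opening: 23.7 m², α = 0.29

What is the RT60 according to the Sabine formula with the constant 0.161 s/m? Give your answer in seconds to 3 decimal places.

1.114 sec

Equivalent absorption area: A = 432.8*0.02 + 478.2*0.63 + 19.8*0.22 + 10.6*0.44 + 478.2*0.09 + 16.9*0.66 + 23.7*0.29 = 380.007 m².
Volume V = 29.7 × 16.1 × 5.5 = 2629.935 m³.
T = 0.161 V/A = 0.161·2629.935/380.007 = 1.114 s.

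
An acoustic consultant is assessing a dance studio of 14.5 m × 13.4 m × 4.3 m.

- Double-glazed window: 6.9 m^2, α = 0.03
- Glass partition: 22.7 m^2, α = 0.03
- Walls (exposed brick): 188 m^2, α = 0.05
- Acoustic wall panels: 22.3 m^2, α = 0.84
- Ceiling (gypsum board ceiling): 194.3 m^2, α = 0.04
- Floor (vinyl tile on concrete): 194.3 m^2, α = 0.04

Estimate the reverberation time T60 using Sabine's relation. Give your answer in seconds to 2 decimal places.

3.02 s

Total absorption A = 6.9·0.03 + 22.7·0.03 + 188·0.05 + 22.3·0.84 + 194.3·0.04 + 194.3·0.04
  = 0.207 + 0.681 + 9.400 + 18.732 + 7.772 + 7.772 = 44.564 m^2 sabins.
Room volume: 835.49 m³.
Sabine: RT60 = 0.161 × 835.49 / 44.564 = 3.02 s.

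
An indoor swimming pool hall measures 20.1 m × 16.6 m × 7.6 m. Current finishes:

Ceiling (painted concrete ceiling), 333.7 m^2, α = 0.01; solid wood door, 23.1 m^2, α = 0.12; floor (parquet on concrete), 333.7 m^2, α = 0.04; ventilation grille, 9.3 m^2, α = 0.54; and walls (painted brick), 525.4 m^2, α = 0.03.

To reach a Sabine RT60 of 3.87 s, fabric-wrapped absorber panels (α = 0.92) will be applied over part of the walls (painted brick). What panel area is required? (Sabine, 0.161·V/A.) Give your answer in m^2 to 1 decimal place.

73.3

Equivalent absorption area: A₁ = 333.7×0.01 + 23.1×0.12 + 333.7×0.04 + 9.3×0.54 + 525.4×0.03 = 40.241 m^2.
Required A₂ = 0.161·2535.816/3.87 = 105.495 sabins.
Absorption to add: 105.495 − 40.241 = 65.254 sabins.
Net gain per m^2: Δα = 0.92 − 0.03 = 0.89.
Panel area = 65.254 / 0.89 = 73.3 m^2.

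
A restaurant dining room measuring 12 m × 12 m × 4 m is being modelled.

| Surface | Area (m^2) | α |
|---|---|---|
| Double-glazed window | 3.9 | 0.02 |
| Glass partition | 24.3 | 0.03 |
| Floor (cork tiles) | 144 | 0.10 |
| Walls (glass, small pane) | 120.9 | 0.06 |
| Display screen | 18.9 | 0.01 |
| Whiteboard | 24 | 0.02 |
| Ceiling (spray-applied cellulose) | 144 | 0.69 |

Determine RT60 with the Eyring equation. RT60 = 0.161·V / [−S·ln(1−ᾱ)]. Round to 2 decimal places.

Total surface area S = 3.9 + 24.3 + 144 + 120.9 + 18.9 + 24 + 144 = 480.0 m^2.
Absorption A = 3.9·0.02 + 24.3·0.03 + 144·0.10 + 120.9·0.06 + 18.9·0.01 + 24·0.02 + 144·0.69 = 122.490 sabins.
Mean coefficient ᾱ = A/S = 0.2552.
−S·ln(1−ᾱ) = −480.0 × ln(1 − 0.2552) = 141.427.
V = 12 × 12 × 4 = 576 m³.
RT60 = 0.161 × 576 / 141.427 = 0.66 s.

0.66 sec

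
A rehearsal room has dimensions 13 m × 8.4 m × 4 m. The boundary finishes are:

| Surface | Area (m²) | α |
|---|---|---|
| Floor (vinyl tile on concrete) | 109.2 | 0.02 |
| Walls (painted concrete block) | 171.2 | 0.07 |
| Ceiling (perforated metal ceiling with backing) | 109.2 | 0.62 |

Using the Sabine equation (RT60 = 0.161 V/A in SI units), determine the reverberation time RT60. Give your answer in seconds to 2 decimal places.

Total absorption A = 109.2*0.02 + 171.2*0.07 + 109.2*0.62
  = 2.184 + 11.984 + 67.704 = 81.872 m² sabins.
Room volume: 436.8 m³.
Sabine: RT60 = 0.161 × 436.8 / 81.872 = 0.86 s.

0.86 sec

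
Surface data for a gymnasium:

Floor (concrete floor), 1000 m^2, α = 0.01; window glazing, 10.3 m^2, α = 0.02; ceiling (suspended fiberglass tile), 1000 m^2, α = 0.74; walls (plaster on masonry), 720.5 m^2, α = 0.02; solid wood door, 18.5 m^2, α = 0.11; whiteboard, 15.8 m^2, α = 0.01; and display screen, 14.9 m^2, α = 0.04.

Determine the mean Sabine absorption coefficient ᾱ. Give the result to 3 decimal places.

0.276

S = Σ Sᵢ = 1000 + 10.3 + 1000 + 720.5 + 18.5 + 15.8 + 14.9 = 2780.0 m^2.
Σ(Sᵢαᵢ) = 1000·0.01 + 10.3·0.02 + 1000·0.74 + 720.5·0.02 + 18.5·0.11 + 15.8·0.01 + 14.9·0.04 = 767.405.
ᾱ = 767.405 / 2780.0 = 0.276.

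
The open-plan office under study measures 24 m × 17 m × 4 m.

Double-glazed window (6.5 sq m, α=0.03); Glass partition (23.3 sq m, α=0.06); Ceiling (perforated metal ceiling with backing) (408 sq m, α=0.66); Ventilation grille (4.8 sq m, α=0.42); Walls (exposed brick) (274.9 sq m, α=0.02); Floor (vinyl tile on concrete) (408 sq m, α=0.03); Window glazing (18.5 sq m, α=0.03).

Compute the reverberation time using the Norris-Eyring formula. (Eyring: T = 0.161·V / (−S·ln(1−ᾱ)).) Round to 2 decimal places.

0.78 seconds

Total surface area S = 6.5 + 23.3 + 408 + 4.8 + 274.9 + 408 + 18.5 = 1144.0 sq m.
Absorption A = 6.5·0.03 + 23.3·0.06 + 408·0.66 + 4.8·0.42 + 274.9·0.02 + 408·0.03 + 18.5·0.03 = 291.182 sabins.
Mean coefficient ᾱ = A/S = 0.2545.
Eyring denominator: −S ln(1−ᾱ) = 335.993.
V = 24 × 17 × 4 = 1632 m³.
T = 0.161·V/[−S·ln(1−ᾱ)] = 0.161·1632/335.993 = 0.78 s.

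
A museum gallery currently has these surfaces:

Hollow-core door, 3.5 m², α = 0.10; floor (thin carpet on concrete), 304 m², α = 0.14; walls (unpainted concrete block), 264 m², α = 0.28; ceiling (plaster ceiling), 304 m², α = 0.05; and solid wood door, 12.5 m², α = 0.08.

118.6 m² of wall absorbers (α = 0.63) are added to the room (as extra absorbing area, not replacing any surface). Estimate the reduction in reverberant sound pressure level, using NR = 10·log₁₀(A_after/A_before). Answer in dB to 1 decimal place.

1.9 dB

Equivalent absorption area: A_before = 3.5×0.10 + 304×0.14 + 264×0.28 + 304×0.05 + 12.5×0.08 = 133.030 m².
Treatment contributes 118.6·0.63 = 74.718 sabins.
A_after = 133.030 + 74.718 = 207.748 sabins.
NR = 10·log₁₀(207.748/133.030) = 1.9 dB.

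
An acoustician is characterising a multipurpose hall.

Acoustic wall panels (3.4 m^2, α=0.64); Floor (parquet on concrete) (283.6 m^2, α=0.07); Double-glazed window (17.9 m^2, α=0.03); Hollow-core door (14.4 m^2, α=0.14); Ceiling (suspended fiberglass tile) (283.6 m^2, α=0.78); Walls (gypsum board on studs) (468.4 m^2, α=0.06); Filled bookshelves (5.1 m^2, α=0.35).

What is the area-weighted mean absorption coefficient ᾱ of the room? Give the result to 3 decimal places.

0.256

Total surface area S = 1076.4 m^2.
A = 3.4×0.64 + 283.6×0.07 + 17.9×0.03 + 14.4×0.14 + 283.6×0.78 + 468.4×0.06 + 5.1×0.35 = 275.678 sabins.
ᾱ = 275.678 / 1076.4 = 0.256.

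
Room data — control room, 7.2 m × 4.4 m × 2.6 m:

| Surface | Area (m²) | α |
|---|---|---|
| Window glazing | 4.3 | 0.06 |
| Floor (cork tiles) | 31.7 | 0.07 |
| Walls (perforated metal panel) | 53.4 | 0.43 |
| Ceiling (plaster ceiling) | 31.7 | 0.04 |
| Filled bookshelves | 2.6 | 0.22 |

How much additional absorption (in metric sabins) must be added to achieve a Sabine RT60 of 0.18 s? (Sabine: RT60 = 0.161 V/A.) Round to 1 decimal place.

46.4 sabins

Total absorption A₁ = 4.3·0.06 + 31.7·0.07 + 53.4·0.43 + 31.7·0.04 + 2.6·0.22
  = 0.258 + 2.219 + 22.962 + 1.268 + 0.572 = 27.279 m² sabins.
V = 82.368 m³. Required absorption A₂ = 0.161 × 82.368 / 0.18 = 73.674 sabins.
ΔA = A₂ − A₁ = 73.674 − 27.279 = 46.4 sabins.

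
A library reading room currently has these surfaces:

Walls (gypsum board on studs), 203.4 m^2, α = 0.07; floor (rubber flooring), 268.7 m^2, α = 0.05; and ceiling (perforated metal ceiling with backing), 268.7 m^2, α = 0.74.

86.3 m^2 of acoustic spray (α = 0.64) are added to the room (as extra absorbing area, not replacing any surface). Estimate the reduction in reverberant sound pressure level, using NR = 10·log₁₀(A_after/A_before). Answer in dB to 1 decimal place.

Summing Sᵢαᵢ: 14.238 + 13.435 + 198.838 → A_before = 226.511 sabins.
Added absorption = 86.3 × 0.64 = 55.232 sabins.
A_after = 226.511 + 55.232 = 281.743 sabins.
NR = 10·log₁₀(281.743/226.511) = 0.9 dB.

0.9 dB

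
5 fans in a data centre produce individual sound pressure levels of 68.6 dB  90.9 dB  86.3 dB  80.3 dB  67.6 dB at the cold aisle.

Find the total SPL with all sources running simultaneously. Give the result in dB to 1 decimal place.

92.5 dB

Converting to relative power and adding: 10^(68.6/10) + 10^(90.9/10) + 10^(86.3/10) + 10^(80.3/10) + 10^(67.6/10) = 1.777e+09.
L_total = 10·log₁₀(1.777e+09) = 92.5 dB.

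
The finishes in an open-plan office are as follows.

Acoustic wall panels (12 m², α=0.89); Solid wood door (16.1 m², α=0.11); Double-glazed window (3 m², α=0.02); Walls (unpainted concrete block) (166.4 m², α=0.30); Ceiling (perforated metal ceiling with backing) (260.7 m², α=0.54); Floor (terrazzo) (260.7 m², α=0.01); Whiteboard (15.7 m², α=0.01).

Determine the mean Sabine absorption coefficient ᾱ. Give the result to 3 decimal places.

0.280

S = Σ Sᵢ = 12 + 16.1 + 3 + 166.4 + 260.7 + 260.7 + 15.7 = 734.6 m².
Weighted sum Σ Sα = 205.973.
ᾱ = A/S = 0.280.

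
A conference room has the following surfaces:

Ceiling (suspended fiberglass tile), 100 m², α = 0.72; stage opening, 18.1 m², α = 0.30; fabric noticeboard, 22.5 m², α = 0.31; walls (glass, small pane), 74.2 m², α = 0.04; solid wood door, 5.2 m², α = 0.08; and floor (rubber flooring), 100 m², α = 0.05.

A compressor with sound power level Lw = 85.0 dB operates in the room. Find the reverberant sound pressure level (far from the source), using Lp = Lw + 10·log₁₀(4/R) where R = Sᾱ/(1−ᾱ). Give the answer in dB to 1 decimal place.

69.9 dB

A = 92.789 sabins; S = 320.0 m².
ᾱ = 0.2900, so room constant R = A/(1−ᾱ) = 130.689 m².
Lp = 85.0 + 10·log₁₀(4/130.689) = 85.0 + (-15.14) = 69.9 dB.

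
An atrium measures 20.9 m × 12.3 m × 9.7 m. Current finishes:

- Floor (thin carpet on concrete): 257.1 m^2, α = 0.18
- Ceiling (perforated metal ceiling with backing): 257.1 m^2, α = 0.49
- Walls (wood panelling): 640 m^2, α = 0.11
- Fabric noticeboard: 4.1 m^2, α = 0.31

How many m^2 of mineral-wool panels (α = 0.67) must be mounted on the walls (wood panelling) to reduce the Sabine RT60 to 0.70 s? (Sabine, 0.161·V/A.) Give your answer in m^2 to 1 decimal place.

588.6

Equivalent absorption area: A₁ = 257.1×0.18 + 257.1×0.49 + 640×0.11 + 4.1×0.31 = 243.928 m^2.
V = 2493.579 m³. Target absorption A₂ = 0.161 × 2493.579 / 0.70 = 573.523 sabins.
Absorption to add: 573.523 − 243.928 = 329.595 sabins.
Each m^2 of panel replacing the walls (wood panelling) adds (0.67 − 0.11) = 0.56 sabins.
Panel area = 329.595 / 0.56 = 588.6 m^2.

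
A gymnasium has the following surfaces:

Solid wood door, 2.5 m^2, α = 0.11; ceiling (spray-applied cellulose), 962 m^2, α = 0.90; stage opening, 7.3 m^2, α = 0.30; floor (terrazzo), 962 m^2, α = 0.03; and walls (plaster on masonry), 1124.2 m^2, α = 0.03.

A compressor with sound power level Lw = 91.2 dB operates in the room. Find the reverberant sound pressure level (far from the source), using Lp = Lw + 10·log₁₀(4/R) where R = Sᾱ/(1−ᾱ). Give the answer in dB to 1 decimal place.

66.0 dB

Σ(Sᵢαᵢ) = 2.5×0.11 + 962×0.90 + 7.3×0.30 + 962×0.03 + 1124.2×0.03 = 930.851; total area S = 3058.0 m^2.
ᾱ = 0.3044, so room constant R = A/(1−ᾱ) = 1338.199 m^2.
Lp = 91.2 + 10·log₁₀(4/1338.199) = 91.2 + (-25.24) = 66.0 dB.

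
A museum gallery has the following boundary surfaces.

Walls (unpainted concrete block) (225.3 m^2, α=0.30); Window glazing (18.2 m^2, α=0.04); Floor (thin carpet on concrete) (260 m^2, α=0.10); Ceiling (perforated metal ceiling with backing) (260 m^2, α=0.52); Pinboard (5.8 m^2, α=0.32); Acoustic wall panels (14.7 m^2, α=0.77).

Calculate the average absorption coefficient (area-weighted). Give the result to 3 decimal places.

0.310

Total surface area S = 784.0 m^2.
Σ(Sᵢαᵢ) = 225.3·0.30 + 18.2·0.04 + 260·0.10 + 260·0.52 + 5.8·0.32 + 14.7·0.77 = 242.693.
ᾱ = A/S = 0.310.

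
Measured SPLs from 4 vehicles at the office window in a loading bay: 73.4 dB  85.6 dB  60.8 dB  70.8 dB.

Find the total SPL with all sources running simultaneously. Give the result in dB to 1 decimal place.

Sum in the linear (power) domain: Σ 10^(Lᵢ/10) = 10^(73.4/10) + 10^(85.6/10) + 10^(60.8/10) + 10^(70.8/10) = 3.982e+08.
L_total = 10·log₁₀(3.982e+08) = 86.0 dB.

86.0 dB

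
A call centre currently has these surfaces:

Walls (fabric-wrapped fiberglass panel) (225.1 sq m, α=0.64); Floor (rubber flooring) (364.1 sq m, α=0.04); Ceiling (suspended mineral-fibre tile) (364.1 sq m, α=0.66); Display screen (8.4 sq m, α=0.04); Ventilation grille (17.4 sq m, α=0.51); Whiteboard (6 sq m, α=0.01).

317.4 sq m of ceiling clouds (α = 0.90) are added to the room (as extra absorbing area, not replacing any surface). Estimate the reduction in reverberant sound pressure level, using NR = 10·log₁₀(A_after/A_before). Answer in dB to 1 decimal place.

2.3 dB

Total absorption A_before = 225.1·0.64 + 364.1·0.04 + 364.1·0.66 + 8.4·0.04 + 17.4·0.51 + 6·0.01
  = 144.064 + 14.564 + 240.306 + 0.336 + 8.874 + 0.060 = 408.204 sq m sabins.
Added absorption = 317.4 × 0.90 = 285.660 sabins.
New total A_after = 693.864 sabins.
Reduction = 10 log₁₀(A_after/A_before) = 10 log₁₀(1.6998) = 2.3 dB.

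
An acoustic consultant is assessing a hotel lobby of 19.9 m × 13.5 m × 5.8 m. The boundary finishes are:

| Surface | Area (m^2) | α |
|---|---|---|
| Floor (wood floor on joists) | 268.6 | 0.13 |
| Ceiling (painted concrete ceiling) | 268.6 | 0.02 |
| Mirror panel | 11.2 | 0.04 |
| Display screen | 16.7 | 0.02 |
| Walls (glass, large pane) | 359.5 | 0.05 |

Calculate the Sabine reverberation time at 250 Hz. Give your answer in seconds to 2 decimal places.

4.25 s

Total absorption A = 268.6·0.13 + 268.6·0.02 + 11.2·0.04 + 16.7·0.02 + 359.5·0.05
  = 34.918 + 5.372 + 0.448 + 0.334 + 17.975 = 59.047 m^2 sabins.
Volume V = 19.9 × 13.5 × 5.8 = 1558.17 m³.
RT60 = 0.161 · V / A = 0.161 × 1558.17 / 59.047 = 4.25 s.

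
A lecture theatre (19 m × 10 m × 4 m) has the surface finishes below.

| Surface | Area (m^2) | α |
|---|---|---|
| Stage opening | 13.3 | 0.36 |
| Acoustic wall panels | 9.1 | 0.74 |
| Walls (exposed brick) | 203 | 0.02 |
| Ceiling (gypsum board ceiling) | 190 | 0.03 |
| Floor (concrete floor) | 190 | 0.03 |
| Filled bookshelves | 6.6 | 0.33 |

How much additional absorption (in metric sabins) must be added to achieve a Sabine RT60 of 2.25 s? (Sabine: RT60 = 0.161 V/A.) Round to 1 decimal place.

25.2 sabins

A₁ = Σ Sᵢαᵢ = 13.3*0.36 + 9.1*0.74 + 203*0.02 + 190*0.03 + 190*0.03 + 6.6*0.33 = 29.160 sabins.
V = 760 m³. Required absorption A₂ = 0.161 × 760 / 2.25 = 54.382 sabins.
ΔA = A₂ − A₁ = 54.382 − 29.160 = 25.2 sabins.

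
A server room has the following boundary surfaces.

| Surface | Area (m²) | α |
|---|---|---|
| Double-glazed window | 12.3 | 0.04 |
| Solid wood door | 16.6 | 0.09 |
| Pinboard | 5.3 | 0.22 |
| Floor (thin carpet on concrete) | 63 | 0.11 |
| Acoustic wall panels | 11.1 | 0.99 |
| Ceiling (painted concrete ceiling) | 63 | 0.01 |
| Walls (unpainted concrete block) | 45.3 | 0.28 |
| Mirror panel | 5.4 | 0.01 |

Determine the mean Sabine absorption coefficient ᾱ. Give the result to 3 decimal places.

Total surface area S = 222.0 m².
A = 12.3·0.04 + 16.6·0.09 + 5.3·0.22 + 63·0.11 + 11.1·0.99 + 63·0.01 + 45.3·0.28 + 5.4·0.01 = 34.439 sabins.
ᾱ = 34.439 / 222.0 = 0.155.

0.155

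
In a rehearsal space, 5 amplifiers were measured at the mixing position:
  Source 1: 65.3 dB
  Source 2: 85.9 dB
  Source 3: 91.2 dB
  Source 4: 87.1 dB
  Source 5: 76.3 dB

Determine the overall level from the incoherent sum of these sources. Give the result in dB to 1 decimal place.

93.6 dB

Sum in the linear (power) domain: Σ 10^(Lᵢ/10) = 10^(65.3/10) + 10^(85.9/10) + 10^(91.2/10) + 10^(87.1/10) + 10^(76.3/10) = 2.266e+09.
L_total = 10·log₁₀(2.266e+09) = 93.6 dB.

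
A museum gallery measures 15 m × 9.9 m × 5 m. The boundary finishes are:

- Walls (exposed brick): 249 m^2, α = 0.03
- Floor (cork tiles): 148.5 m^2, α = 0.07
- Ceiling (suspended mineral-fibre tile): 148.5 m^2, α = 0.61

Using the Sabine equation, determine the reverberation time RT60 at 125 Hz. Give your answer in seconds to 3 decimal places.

1.102 s

Summing Sᵢαᵢ: 7.470 + 10.395 + 90.585 → A = 108.450 sabins.
Volume V = 15 × 9.9 × 5 = 742.5 m³.
T = 0.161 V/A = 0.161·742.5/108.450 = 1.102 s.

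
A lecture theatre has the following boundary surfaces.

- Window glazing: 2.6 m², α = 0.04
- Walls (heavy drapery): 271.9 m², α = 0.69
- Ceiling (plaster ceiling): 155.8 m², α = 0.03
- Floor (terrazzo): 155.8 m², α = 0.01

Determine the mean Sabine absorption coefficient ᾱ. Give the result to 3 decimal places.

0.331

S = Σ Sᵢ = 2.6 + 271.9 + 155.8 + 155.8 = 586.1 m².
Weighted sum Σ Sα = 193.947.
ᾱ = A/S = 0.331.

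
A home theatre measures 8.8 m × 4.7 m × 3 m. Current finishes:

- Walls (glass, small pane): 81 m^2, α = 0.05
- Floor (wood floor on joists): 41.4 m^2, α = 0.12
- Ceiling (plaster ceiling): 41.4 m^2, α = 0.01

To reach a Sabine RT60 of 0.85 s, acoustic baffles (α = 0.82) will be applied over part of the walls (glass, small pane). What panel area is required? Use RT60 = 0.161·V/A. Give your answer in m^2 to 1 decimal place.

A₁ = Σ Sᵢαᵢ = 81*0.05 + 41.4*0.12 + 41.4*0.01 = 9.432 sabins.
Required A₂ = 0.161·124.08/0.85 = 23.502 sabins.
ΔA needed = 23.502 − 9.432 = 14.070 sabins.
Net gain per m^2: Δα = 0.82 − 0.05 = 0.77.
Area = ΔA/Δα = 14.070/0.77 = 18.3 m^2.

18.3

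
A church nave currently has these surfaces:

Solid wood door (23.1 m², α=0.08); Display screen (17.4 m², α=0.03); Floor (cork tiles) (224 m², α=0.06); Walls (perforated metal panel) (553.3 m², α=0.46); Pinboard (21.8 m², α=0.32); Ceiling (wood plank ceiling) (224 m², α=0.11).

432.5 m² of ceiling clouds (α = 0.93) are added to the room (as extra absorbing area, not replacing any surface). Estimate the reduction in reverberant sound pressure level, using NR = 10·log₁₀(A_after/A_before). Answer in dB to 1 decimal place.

3.7 dB

Equivalent absorption area: A_before = 23.1·0.08 + 17.4·0.03 + 224·0.06 + 553.3·0.46 + 21.8·0.32 + 224·0.11 = 301.944 m².
Added absorption = 432.5 × 0.93 = 402.225 sabins.
New total A_after = 704.169 sabins.
Reduction = 10 log₁₀(A_after/A_before) = 10 log₁₀(2.3321) = 3.7 dB.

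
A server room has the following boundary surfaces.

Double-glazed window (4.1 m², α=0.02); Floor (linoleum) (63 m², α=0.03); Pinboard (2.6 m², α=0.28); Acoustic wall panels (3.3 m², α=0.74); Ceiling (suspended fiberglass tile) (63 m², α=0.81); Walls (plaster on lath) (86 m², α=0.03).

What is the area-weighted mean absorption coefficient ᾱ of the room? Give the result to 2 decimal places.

Total surface area S = 222.0 m².
A = 4.1*0.02 + 63*0.03 + 2.6*0.28 + 3.3*0.74 + 63*0.81 + 86*0.03 = 58.752 sabins.
ᾱ = 58.752 / 222.0 = 0.26.

0.26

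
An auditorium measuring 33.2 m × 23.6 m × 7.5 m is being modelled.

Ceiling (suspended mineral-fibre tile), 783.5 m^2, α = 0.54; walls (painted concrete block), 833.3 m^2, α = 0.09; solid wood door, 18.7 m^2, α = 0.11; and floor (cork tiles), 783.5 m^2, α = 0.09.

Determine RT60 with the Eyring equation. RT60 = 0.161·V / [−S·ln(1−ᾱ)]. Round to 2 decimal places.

Total surface area S = 783.5 + 833.3 + 18.7 + 783.5 = 2419.0 m^2.
Absorption A = 783.5·0.54 + 833.3·0.09 + 18.7·0.11 + 783.5·0.09 = 570.659 sabins.
ᾱ = 570.659 / 2419.0 = 0.2359.
−S·ln(1−ᾱ) = −2419.0 × ln(1 − 0.2359) = 650.848.
V = 33.2 × 23.6 × 7.5 = 5876.4 m³.
RT60 = 0.161 × 5876.4 / 650.848 = 1.45 s.

1.45 sec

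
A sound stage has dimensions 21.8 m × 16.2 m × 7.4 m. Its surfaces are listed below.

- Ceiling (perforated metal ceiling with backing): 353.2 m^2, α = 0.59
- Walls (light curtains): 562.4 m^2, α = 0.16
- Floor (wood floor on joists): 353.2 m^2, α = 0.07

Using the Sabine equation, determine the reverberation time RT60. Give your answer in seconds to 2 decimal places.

Summing Sᵢαᵢ: 208.388 + 89.984 + 24.724 → A = 323.096 sabins.
Volume V = 21.8 × 16.2 × 7.4 = 2613.384 m³.
RT60 = 0.161 · V / A = 0.161 × 2613.384 / 323.096 = 1.30 s.

1.30 seconds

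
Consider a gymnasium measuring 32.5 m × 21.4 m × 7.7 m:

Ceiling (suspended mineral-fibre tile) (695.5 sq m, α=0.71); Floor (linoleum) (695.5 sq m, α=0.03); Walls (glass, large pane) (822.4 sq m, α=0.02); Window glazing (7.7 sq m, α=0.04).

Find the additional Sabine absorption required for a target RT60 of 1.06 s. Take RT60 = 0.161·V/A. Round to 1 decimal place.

282.0 sabins

A₁ = Σ Sᵢαᵢ = 695.5·0.71 + 695.5·0.03 + 822.4·0.02 + 7.7·0.04 = 531.426 sabins.
Target A₂ = 0.161·5355.35/1.06 = 813.407 sabins (V = 5355.35 m³).
Additional absorption ΔA = 813.407 − 531.426 = 282.0 sabins.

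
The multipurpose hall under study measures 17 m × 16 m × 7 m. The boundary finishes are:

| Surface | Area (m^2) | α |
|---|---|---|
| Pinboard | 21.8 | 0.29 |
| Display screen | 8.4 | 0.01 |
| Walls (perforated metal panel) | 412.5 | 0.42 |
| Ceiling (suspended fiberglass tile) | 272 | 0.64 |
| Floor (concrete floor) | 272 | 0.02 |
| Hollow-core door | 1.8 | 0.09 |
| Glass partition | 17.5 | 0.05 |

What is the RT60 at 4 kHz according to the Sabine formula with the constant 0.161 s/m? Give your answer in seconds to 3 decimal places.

0.851 s

Equivalent absorption area: A = 21.8·0.29 + 8.4·0.01 + 412.5·0.42 + 272·0.64 + 272·0.02 + 1.8·0.09 + 17.5·0.05 = 360.213 m^2.
V = 17·16·7 = 1904 m³.
Sabine: RT60 = 0.161 × 1904 / 360.213 = 0.851 s.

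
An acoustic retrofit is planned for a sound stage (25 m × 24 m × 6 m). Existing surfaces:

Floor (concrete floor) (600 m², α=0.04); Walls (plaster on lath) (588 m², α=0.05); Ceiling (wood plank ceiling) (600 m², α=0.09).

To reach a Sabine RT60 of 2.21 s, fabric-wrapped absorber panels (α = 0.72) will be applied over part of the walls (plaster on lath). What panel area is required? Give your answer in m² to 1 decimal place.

231.1

Equivalent absorption area: A₁ = 600*0.04 + 588*0.05 + 600*0.09 = 107.400 m².
Required A₂ = 0.161·3600/2.21 = 262.262 sabins.
Absorption to add: 262.262 − 107.400 = 154.862 sabins.
Net gain per m²: Δα = 0.72 − 0.05 = 0.67.
Panel area = 154.862 / 0.67 = 231.1 m².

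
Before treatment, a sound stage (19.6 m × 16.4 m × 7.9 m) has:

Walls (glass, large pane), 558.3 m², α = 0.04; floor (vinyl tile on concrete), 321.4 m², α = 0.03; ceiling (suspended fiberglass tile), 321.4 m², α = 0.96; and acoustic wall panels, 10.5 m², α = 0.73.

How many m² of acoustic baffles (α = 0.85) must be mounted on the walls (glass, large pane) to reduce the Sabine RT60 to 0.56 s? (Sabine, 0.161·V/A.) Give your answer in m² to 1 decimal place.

471.5

Equivalent absorption area: A₁ = 558.3×0.04 + 321.4×0.03 + 321.4×0.96 + 10.5×0.73 = 348.183 m².
V = 2539.376 m³. Target absorption A₂ = 0.161 × 2539.376 / 0.56 = 730.071 sabins.
Absorption to add: 730.071 − 348.183 = 381.888 sabins.
Each m² of panel replacing the walls (glass, large pane) adds (0.85 − 0.04) = 0.81 sabins.
Panel area = 381.888 / 0.81 = 471.5 m².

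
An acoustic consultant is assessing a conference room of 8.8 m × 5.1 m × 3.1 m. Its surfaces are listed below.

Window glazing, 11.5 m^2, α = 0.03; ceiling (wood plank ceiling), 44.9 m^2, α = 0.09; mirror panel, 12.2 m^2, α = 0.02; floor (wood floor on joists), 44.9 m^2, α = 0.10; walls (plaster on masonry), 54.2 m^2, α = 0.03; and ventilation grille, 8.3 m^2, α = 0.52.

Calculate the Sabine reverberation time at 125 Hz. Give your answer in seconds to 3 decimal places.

1.487 s

Summing Sᵢαᵢ: 0.345 + 4.041 + 0.244 + 4.490 + 1.626 + 4.316 → A = 15.062 sabins.
V = 8.8·5.1·3.1 = 139.128 m³.
Sabine: RT60 = 0.161 × 139.128 / 15.062 = 1.487 s.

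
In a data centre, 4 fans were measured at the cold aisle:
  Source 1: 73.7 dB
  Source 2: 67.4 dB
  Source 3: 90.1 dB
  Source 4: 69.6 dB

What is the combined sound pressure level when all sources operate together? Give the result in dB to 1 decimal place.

90.3 dB

Sum in the linear (power) domain: Σ 10^(Lᵢ/10) = 10^(73.7/10) + 10^(67.4/10) + 10^(90.1/10) + 10^(69.6/10) = 1.061e+09.
Back to dB: 10·log₁₀ Σ = 90.3 dB.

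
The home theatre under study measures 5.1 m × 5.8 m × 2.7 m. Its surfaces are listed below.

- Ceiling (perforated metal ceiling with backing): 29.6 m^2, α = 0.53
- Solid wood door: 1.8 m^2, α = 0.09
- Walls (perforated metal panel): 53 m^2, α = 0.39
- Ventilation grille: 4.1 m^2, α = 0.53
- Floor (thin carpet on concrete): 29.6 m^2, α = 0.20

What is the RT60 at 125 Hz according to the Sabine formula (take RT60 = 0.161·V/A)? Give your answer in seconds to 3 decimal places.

Total absorption A = 29.6*0.53 + 1.8*0.09 + 53*0.39 + 4.1*0.53 + 29.6*0.20
  = 15.688 + 0.162 + 20.670 + 2.173 + 5.920 = 44.613 m^2 sabins.
Room volume: 79.866 m³.
Sabine: RT60 = 0.161 × 79.866 / 44.613 = 0.288 s.

0.288 s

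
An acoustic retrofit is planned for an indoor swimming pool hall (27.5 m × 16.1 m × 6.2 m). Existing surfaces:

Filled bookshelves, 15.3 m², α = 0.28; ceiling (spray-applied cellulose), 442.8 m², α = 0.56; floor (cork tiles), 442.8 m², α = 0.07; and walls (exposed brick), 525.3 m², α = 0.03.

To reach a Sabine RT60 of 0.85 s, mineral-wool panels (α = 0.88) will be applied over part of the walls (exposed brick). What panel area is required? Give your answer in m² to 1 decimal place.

A₁ = Σ Sᵢαᵢ = 15.3·0.28 + 442.8·0.56 + 442.8·0.07 + 525.3·0.03 = 299.007 sabins.
V = 2745.05 m³. Target absorption A₂ = 0.161 × 2745.05 / 0.85 = 519.945 sabins.
ΔA needed = 519.945 − 299.007 = 220.938 sabins.
Net gain per m²: Δα = 0.88 − 0.03 = 0.85.
Panel area = 220.938 / 0.85 = 259.9 m².

259.9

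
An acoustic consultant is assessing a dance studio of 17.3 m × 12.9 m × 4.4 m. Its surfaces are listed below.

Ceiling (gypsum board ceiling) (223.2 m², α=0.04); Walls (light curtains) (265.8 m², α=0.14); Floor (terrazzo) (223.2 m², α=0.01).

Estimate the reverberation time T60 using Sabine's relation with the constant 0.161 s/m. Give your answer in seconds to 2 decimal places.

3.27 seconds

Total absorption A = 223.2×0.04 + 265.8×0.14 + 223.2×0.01
  = 8.928 + 37.212 + 2.232 = 48.372 m² sabins.
Volume V = 17.3 × 12.9 × 4.4 = 981.948 m³.
Sabine: RT60 = 0.161 × 981.948 / 48.372 = 3.27 s.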